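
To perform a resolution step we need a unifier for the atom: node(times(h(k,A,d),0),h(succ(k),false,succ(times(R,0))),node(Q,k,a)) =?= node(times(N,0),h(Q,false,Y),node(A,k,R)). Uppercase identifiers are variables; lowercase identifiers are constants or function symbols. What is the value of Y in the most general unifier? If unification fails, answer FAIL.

Decompose node/3: times(h(k,A,d),0) =?= times(N,0),  h(succ(k),false,succ(times(R,0))) =?= h(Q,false,Y),  node(Q,k,a) =?= node(A,k,R).
Decompose times/2: h(k,A,d) =?= N,  0 =?= 0.
Bind N := h(k,A,d); no other remaining equation mentions N.
Delete trivial equation 0 =?= 0.
Decompose h/3: succ(k) =?= Q,  false =?= false,  succ(times(R,0)) =?= Y.
Bind Q := succ(k); substituting into the one remaining equation that mentions Q gives: node(succ(k),k,a) =?= node(A,k,R).
Delete trivial equation false =?= false.
Bind Y := succ(times(R,0)); no other remaining equation mentions Y.
Decompose node/3: succ(k) =?= A,  k =?= k,  a =?= R.
Bind A := succ(k); no other remaining equation mentions A. Substituting into the earlier binding gives N := h(k,succ(k),d).
Delete trivial equation k =?= k.
Bind R := a. Substituting into the earlier binding gives Y := succ(times(a,0)).
MGU = { N -> h(k,succ(k),d), Q -> succ(k), Y -> succ(times(a,0)), A -> succ(k), R -> a }, so Y -> succ(times(a,0)).

succ(times(a,0))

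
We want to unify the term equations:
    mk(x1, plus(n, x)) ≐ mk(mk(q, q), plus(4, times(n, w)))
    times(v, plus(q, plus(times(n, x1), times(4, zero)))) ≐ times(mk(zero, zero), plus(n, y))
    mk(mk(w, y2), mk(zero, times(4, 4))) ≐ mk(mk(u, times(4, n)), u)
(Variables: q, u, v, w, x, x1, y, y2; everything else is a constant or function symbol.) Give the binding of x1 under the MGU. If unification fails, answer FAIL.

Decompose mk/2: x1 ≐ mk(q, q),  plus(n, x) ≐ plus(4, times(n, w)).
Bind x1 := mk(q, q); substituting into the one remaining equation that mentions x1 gives: times(v, plus(q, plus(times(n, mk(q, q)), times(4, zero)))) ≐ times(mk(zero, zero), plus(n, y)).
Decompose plus/2: n ≐ 4,  x ≐ times(n, w).
Clash: constants n and 4 differ; no unifier exists.

FAIL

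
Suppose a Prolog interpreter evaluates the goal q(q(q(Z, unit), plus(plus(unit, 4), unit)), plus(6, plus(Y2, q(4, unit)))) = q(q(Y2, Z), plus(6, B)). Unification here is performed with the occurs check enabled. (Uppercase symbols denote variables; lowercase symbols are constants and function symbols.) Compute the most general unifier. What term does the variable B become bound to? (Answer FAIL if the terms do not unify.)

plus(q(plus(plus(unit, 4), unit), unit), q(4, unit))

Decompose q/2: q(q(Z, unit), plus(plus(unit, 4), unit)) = q(Y2, Z),  plus(6, plus(Y2, q(4, unit))) = plus(6, B).
Decompose q/2: q(Z, unit) = Y2,  plus(plus(unit, 4), unit) = Z.
Bind Y2 := q(Z, unit); substituting into the one remaining equation that mentions Y2 gives: plus(6, plus(q(Z, unit), q(4, unit))) = plus(6, B).
Bind Z := plus(plus(unit, 4), unit); substituting into the remaining equation gives: plus(6, plus(q(plus(plus(unit, 4), unit), unit), q(4, unit))) = plus(6, B). Substituting into the earlier binding gives Y2 := q(plus(plus(unit, 4), unit), unit).
Decompose plus/2: 6 = 6,  plus(q(plus(plus(unit, 4), unit), unit), q(4, unit)) = B.
Delete trivial equation 6 = 6.
Bind B := plus(q(plus(plus(unit, 4), unit), unit), q(4, unit)).
MGU = { Y2 -> q(plus(plus(unit, 4), unit), unit), Z -> plus(plus(unit, 4), unit), B -> plus(q(plus(plus(unit, 4), unit), unit), q(4, unit)) }, so B -> plus(q(plus(plus(unit, 4), unit), unit), q(4, unit)).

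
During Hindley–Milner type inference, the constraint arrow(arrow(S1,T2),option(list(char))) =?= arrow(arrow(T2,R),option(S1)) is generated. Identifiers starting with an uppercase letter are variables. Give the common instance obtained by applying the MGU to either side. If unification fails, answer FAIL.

arrow(arrow(list(char),list(char)),option(list(char)))

Decompose arrow/2: arrow(S1,T2) =?= arrow(T2,R),  option(list(char)) =?= option(S1).
Decompose arrow/2: S1 =?= T2,  T2 =?= R.
Bind S1 := T2; substituting into the one remaining equation that mentions S1 gives: option(list(char)) =?= option(T2).
Bind T2 := R; substituting into the remaining equation gives: option(list(char)) =?= option(R). Substituting into the earlier binding gives S1 := R.
Decompose option/1: list(char) =?= R.
Bind R := list(char). Substituting into the earlier bindings gives S1 := list(char), T2 := list(char).
Applying the MGU to either side gives arrow(arrow(list(char),list(char)),option(list(char))).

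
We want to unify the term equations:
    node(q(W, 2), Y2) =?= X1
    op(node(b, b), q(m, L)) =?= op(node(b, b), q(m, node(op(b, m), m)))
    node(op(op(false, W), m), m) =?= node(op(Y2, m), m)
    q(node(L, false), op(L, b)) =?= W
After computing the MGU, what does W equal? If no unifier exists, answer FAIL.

q(node(node(op(b, m), m), false), op(node(op(b, m), m), b))

Bind X1 := node(q(W, 2), Y2); no other remaining equation mentions X1.
Decompose op/2: node(b, b) =?= node(b, b),  q(m, L) =?= q(m, node(op(b, m), m)).
Delete trivial equation node(b, b) =?= node(b, b).
Decompose q/2: m =?= m,  L =?= node(op(b, m), m).
Delete trivial equation m =?= m.
Bind L := node(op(b, m), m); substituting into the one remaining equation that mentions L gives: q(node(node(op(b, m), m), false), op(node(op(b, m), m), b)) =?= W.
Decompose node/2: op(op(false, W), m) =?= op(Y2, m),  m =?= m.
Decompose op/2: op(false, W) =?= Y2,  m =?= m.
Bind Y2 := op(false, W); no other remaining equation mentions Y2. Substituting into the earlier binding gives X1 := node(q(W, 2), op(false, W)).
Delete trivial equation m =?= m.
Delete trivial equation m =?= m.
Bind W := q(node(node(op(b, m), m), false), op(node(op(b, m), m), b)). Substituting into the earlier bindings gives X1 := node(q(q(node(node(op(b, m), m), false), op(node(op(b, m), m), b)), 2), op(false, q(node(node(op(b, m), m), false), op(node(op(b, m), m), b)))), Y2 := op(false, q(node(node(op(b, m), m), false), op(node(op(b, m), m), b))).
MGU = { X1 ↦ node(q(q(node(node(op(b, m), m), false), op(node(op(b, m), m), b)), 2), op(false, q(node(node(op(b, m), m), false), op(node(op(b, m), m), b)))), L ↦ node(op(b, m), m), Y2 ↦ op(false, q(node(node(op(b, m), m), false), op(node(op(b, m), m), b))), W ↦ q(node(node(op(b, m), m), false), op(node(op(b, m), m), b)) }, so W ↦ q(node(node(op(b, m), m), false), op(node(op(b, m), m), b)).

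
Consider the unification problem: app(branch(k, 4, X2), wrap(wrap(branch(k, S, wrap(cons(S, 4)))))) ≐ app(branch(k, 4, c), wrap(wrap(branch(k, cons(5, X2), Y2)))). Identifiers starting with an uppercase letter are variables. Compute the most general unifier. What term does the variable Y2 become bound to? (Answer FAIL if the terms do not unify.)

wrap(cons(cons(5, c), 4))

Decompose app/2: branch(k, 4, X2) ≐ branch(k, 4, c),  wrap(wrap(branch(k, S, wrap(cons(S, 4))))) ≐ wrap(wrap(branch(k, cons(5, X2), Y2))).
Decompose branch/3: k ≐ k,  4 ≐ 4,  X2 ≐ c.
Delete trivial equation k ≐ k.
Delete trivial equation 4 ≐ 4.
Bind X2 := c; substituting into the remaining equation gives: wrap(wrap(branch(k, S, wrap(cons(S, 4))))) ≐ wrap(wrap(branch(k, cons(5, c), Y2))).
Decompose wrap/1: wrap(branch(k, S, wrap(cons(S, 4)))) ≐ wrap(branch(k, cons(5, c), Y2)).
Decompose wrap/1: branch(k, S, wrap(cons(S, 4))) ≐ branch(k, cons(5, c), Y2).
Decompose branch/3: k ≐ k,  S ≐ cons(5, c),  wrap(cons(S, 4)) ≐ Y2.
Delete trivial equation k ≐ k.
Bind S := cons(5, c); substituting into the remaining equation gives: wrap(cons(cons(5, c), 4)) ≐ Y2.
Bind Y2 := wrap(cons(cons(5, c), 4)).
MGU = { X2 ↦ c, S ↦ cons(5, c), Y2 ↦ wrap(cons(cons(5, c), 4)) }, so Y2 ↦ wrap(cons(cons(5, c), 4)).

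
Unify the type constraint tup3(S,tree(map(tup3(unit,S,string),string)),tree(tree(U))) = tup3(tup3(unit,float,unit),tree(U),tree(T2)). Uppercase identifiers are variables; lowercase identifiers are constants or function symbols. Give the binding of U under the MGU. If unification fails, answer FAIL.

map(tup3(unit,tup3(unit,float,unit),string),string)

Decompose tup3/3: S = tup3(unit,float,unit),  tree(map(tup3(unit,S,string),string)) = tree(U),  tree(tree(U)) = tree(T2).
Bind S := tup3(unit,float,unit); substituting into the one remaining equation that mentions S gives: tree(map(tup3(unit,tup3(unit,float,unit),string),string)) = tree(U).
Decompose tree/1: map(tup3(unit,tup3(unit,float,unit),string),string) = U.
Bind U := map(tup3(unit,tup3(unit,float,unit),string),string); substituting into the remaining equation gives: tree(tree(map(tup3(unit,tup3(unit,float,unit),string),string))) = tree(T2).
Decompose tree/1: tree(map(tup3(unit,tup3(unit,float,unit),string),string)) = T2.
Bind T2 := tree(map(tup3(unit,tup3(unit,float,unit),string),string)).
MGU = { S ↦ tup3(unit,float,unit), U ↦ map(tup3(unit,tup3(unit,float,unit),string),string), T2 ↦ tree(map(tup3(unit,tup3(unit,float,unit),string),string)) }, so U ↦ map(tup3(unit,tup3(unit,float,unit),string),string).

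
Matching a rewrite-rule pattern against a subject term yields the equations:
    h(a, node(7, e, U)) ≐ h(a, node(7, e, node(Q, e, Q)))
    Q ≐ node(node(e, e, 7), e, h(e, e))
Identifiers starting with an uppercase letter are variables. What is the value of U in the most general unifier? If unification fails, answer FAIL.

node(node(node(e, e, 7), e, h(e, e)), e, node(node(e, e, 7), e, h(e, e)))

Decompose h/2: a ≐ a,  node(7, e, U) ≐ node(7, e, node(Q, e, Q)).
Delete trivial equation a ≐ a.
Decompose node/3: 7 ≐ 7,  e ≐ e,  U ≐ node(Q, e, Q).
Delete trivial equation 7 ≐ 7.
Delete trivial equation e ≐ e.
Bind U := node(Q, e, Q); no other remaining equation mentions U.
Bind Q := node(node(e, e, 7), e, h(e, e)). Substituting into the earlier binding gives U := node(node(node(e, e, 7), e, h(e, e)), e, node(node(e, e, 7), e, h(e, e))).
MGU = { U := node(node(node(e, e, 7), e, h(e, e)), e, node(node(e, e, 7), e, h(e, e))), Q := node(node(e, e, 7), e, h(e, e)) }, so U := node(node(node(e, e, 7), e, h(e, e)), e, node(node(e, e, 7), e, h(e, e))).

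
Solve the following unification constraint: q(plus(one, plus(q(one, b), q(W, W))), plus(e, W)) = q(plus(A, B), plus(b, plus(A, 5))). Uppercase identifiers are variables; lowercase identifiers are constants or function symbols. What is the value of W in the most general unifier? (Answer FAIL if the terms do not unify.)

FAIL

Decompose q/2: plus(one, plus(q(one, b), q(W, W))) = plus(A, B),  plus(e, W) = plus(b, plus(A, 5)).
Decompose plus/2: one = A,  plus(q(one, b), q(W, W)) = B.
Bind A := one; substituting into the one remaining equation that mentions A gives: plus(e, W) = plus(b, plus(one, 5)).
Bind B := plus(q(one, b), q(W, W)); no other remaining equation mentions B.
Decompose plus/2: e = b,  W = plus(one, 5).
Clash: constants e and b differ; no unifier exists.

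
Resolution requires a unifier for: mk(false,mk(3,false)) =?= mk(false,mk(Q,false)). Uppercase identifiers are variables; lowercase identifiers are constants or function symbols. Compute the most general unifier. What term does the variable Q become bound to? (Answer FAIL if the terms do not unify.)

Decompose mk/2: false =?= false,  mk(3,false) =?= mk(Q,false).
Delete trivial equation false =?= false.
Decompose mk/2: 3 =?= Q,  false =?= false.
Bind Q := 3; no other remaining equation mentions Q.
Delete trivial equation false =?= false.
MGU = { Q ↦ 3 }, so Q ↦ 3.

3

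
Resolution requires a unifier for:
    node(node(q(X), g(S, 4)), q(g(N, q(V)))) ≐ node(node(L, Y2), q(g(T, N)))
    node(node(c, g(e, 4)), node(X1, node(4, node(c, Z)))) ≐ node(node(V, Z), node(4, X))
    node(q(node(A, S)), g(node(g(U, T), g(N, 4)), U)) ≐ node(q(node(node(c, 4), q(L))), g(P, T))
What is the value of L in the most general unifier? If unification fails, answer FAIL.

q(node(4, node(c, g(e, 4))))

Decompose node/2: node(q(X), g(S, 4)) ≐ node(L, Y2),  q(g(N, q(V))) ≐ q(g(T, N)).
Decompose node/2: q(X) ≐ L,  g(S, 4) ≐ Y2.
Bind L := q(X); substituting into the one remaining equation that mentions L gives: node(q(node(A, S)), g(node(g(U, T), g(N, 4)), U)) ≐ node(q(node(node(c, 4), q(q(X)))), g(P, T)).
Bind Y2 := g(S, 4); no other remaining equation mentions Y2.
Decompose q/1: g(N, q(V)) ≐ g(T, N).
Decompose g/2: N ≐ T,  q(V) ≐ N.
Bind N := T; substituting into the 2 remaining equations that mention N gives: q(V) ≐ T,  node(q(node(A, S)), g(node(g(U, T), g(T, 4)), U)) ≐ node(q(node(node(c, 4), q(q(X)))), g(P, T)).
Bind T := q(V); substituting into the one remaining equation that mentions T gives: node(q(node(A, S)), g(node(g(U, q(V)), g(q(V), 4)), U)) ≐ node(q(node(node(c, 4), q(q(X)))), g(P, q(V))). Substituting into the earlier binding gives N := q(V).
Decompose node/2: node(c, g(e, 4)) ≐ node(V, Z),  node(X1, node(4, node(c, Z))) ≐ node(4, X).
Decompose node/2: c ≐ V,  g(e, 4) ≐ Z.
Bind V := c; substituting into the one remaining equation that mentions V gives: node(q(node(A, S)), g(node(g(U, q(c)), g(q(c), 4)), U)) ≐ node(q(node(node(c, 4), q(q(X)))), g(P, q(c))). Substituting into the earlier bindings gives N := q(c), T := q(c).
Bind Z := g(e, 4); substituting into the one remaining equation that mentions Z gives: node(X1, node(4, node(c, g(e, 4)))) ≐ node(4, X).
Decompose node/2: X1 ≐ 4,  node(4, node(c, g(e, 4))) ≐ X.
Bind X1 := 4; no other remaining equation mentions X1.
Bind X := node(4, node(c, g(e, 4))); substituting into the remaining equation gives: node(q(node(A, S)), g(node(g(U, q(c)), g(q(c), 4)), U)) ≐ node(q(node(node(c, 4), q(q(node(4, node(c, g(e, 4))))))), g(P, q(c))). Substituting into the earlier binding gives L := q(node(4, node(c, g(e, 4)))).
Decompose node/2: q(node(A, S)) ≐ q(node(node(c, 4), q(q(node(4, node(c, g(e, 4))))))),  g(node(g(U, q(c)), g(q(c), 4)), U) ≐ g(P, q(c)).
Decompose q/1: node(A, S) ≐ node(node(c, 4), q(q(node(4, node(c, g(e, 4)))))).
Decompose node/2: A ≐ node(c, 4),  S ≐ q(q(node(4, node(c, g(e, 4))))).
Bind A := node(c, 4); no other remaining equation mentions A.
Bind S := q(q(node(4, node(c, g(e, 4))))); no other remaining equation mentions S. Substituting into the earlier binding gives Y2 := g(q(q(node(4, node(c, g(e, 4))))), 4).
Decompose g/2: node(g(U, q(c)), g(q(c), 4)) ≐ P,  U ≐ q(c).
Bind P := node(g(U, q(c)), g(q(c), 4)); no other remaining equation mentions P.
Bind U := q(c). Substituting into the earlier binding gives P := node(g(q(c), q(c)), g(q(c), 4)).
MGU = { L -> q(node(4, node(c, g(e, 4)))), Y2 -> g(q(q(node(4, node(c, g(e, 4))))), 4), N -> q(c), T -> q(c), V -> c, Z -> g(e, 4), X1 -> 4, X -> node(4, node(c, g(e, 4))), A -> node(c, 4), S -> q(q(node(4, node(c, g(e, 4))))), P -> node(g(q(c), q(c)), g(q(c), 4)), U -> q(c) }, so L -> q(node(4, node(c, g(e, 4)))).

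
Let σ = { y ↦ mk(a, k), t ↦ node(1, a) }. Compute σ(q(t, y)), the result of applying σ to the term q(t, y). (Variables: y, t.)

Replace each occurrence of y with mk(a, k).
Replace each occurrence of t with node(1, a).
Result: q(node(1, a), mk(a, k)).

q(node(1, a), mk(a, k))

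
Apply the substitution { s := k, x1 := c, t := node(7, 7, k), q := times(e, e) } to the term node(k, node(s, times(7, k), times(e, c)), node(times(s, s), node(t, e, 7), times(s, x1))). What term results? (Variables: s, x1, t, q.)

Replace each occurrence of s with k.
Replace each occurrence of x1 with c.
Replace each occurrence of t with node(7, 7, k).
Result: node(k, node(k, times(7, k), times(e, c)), node(times(k, k), node(node(7, 7, k), e, 7), times(k, c))).

node(k, node(k, times(7, k), times(e, c)), node(times(k, k), node(node(7, 7, k), e, 7), times(k, c)))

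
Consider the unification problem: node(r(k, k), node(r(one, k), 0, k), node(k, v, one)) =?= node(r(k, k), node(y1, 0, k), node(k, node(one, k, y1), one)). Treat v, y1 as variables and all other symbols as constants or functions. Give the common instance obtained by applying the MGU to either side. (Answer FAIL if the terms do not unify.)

node(r(k, k), node(r(one, k), 0, k), node(k, node(one, k, r(one, k)), one))

Decompose node/3: r(k, k) =?= r(k, k),  node(r(one, k), 0, k) =?= node(y1, 0, k),  node(k, v, one) =?= node(k, node(one, k, y1), one).
Delete trivial equation r(k, k) =?= r(k, k).
Decompose node/3: r(one, k) =?= y1,  0 =?= 0,  k =?= k.
Bind y1 := r(one, k); substituting into the one remaining equation that mentions y1 gives: node(k, v, one) =?= node(k, node(one, k, r(one, k)), one).
Delete trivial equation 0 =?= 0.
Delete trivial equation k =?= k.
Decompose node/3: k =?= k,  v =?= node(one, k, r(one, k)),  one =?= one.
Delete trivial equation k =?= k.
Bind v := node(one, k, r(one, k)); no other remaining equation mentions v.
Delete trivial equation one =?= one.
Applying the MGU to either side gives node(r(k, k), node(r(one, k), 0, k), node(k, node(one, k, r(one, k)), one)).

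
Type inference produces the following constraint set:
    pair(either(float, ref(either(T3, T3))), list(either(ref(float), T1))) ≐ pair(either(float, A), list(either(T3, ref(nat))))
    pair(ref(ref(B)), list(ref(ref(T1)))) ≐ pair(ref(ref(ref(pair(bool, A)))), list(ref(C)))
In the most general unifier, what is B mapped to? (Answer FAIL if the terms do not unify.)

Decompose pair/2: either(float, ref(either(T3, T3))) ≐ either(float, A),  list(either(ref(float), T1)) ≐ list(either(T3, ref(nat))).
Decompose either/2: float ≐ float,  ref(either(T3, T3)) ≐ A.
Delete trivial equation float ≐ float.
Bind A := ref(either(T3, T3)); substituting into the one remaining equation that mentions A gives: pair(ref(ref(B)), list(ref(ref(T1)))) ≐ pair(ref(ref(ref(pair(bool, ref(either(T3, T3)))))), list(ref(C))).
Decompose list/1: either(ref(float), T1) ≐ either(T3, ref(nat)).
Decompose either/2: ref(float) ≐ T3,  T1 ≐ ref(nat).
Bind T3 := ref(float); substituting into the one remaining equation that mentions T3 gives: pair(ref(ref(B)), list(ref(ref(T1)))) ≐ pair(ref(ref(ref(pair(bool, ref(either(ref(float), ref(float))))))), list(ref(C))). Substituting into the earlier binding gives A := ref(either(ref(float), ref(float))).
Bind T1 := ref(nat); substituting into the remaining equation gives: pair(ref(ref(B)), list(ref(ref(ref(nat))))) ≐ pair(ref(ref(ref(pair(bool, ref(either(ref(float), ref(float))))))), list(ref(C))).
Decompose pair/2: ref(ref(B)) ≐ ref(ref(ref(pair(bool, ref(either(ref(float), ref(float))))))),  list(ref(ref(ref(nat)))) ≐ list(ref(C)).
Decompose ref/1: ref(B) ≐ ref(ref(pair(bool, ref(either(ref(float), ref(float)))))).
Decompose ref/1: B ≐ ref(pair(bool, ref(either(ref(float), ref(float))))).
Bind B := ref(pair(bool, ref(either(ref(float), ref(float))))); no other remaining equation mentions B.
Decompose list/1: ref(ref(ref(nat))) ≐ ref(C).
Decompose ref/1: ref(ref(nat)) ≐ C.
Bind C := ref(ref(nat)).
MGU = { A ↦ ref(either(ref(float), ref(float))), T3 ↦ ref(float), T1 ↦ ref(nat), B ↦ ref(pair(bool, ref(either(ref(float), ref(float))))), C ↦ ref(ref(nat)) }, so B ↦ ref(pair(bool, ref(either(ref(float), ref(float))))).

ref(pair(bool, ref(either(ref(float), ref(float)))))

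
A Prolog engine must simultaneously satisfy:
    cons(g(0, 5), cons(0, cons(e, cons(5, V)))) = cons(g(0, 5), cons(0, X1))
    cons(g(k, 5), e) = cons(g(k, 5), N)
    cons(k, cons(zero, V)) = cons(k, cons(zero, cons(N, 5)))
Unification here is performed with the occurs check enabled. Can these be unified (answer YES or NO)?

Decompose cons/2: g(0, 5) = g(0, 5),  cons(0, cons(e, cons(5, V))) = cons(0, X1).
Delete trivial equation g(0, 5) = g(0, 5).
Decompose cons/2: 0 = 0,  cons(e, cons(5, V)) = X1.
Delete trivial equation 0 = 0.
Bind X1 := cons(e, cons(5, V)); no other remaining equation mentions X1.
Decompose cons/2: g(k, 5) = g(k, 5),  e = N.
Delete trivial equation g(k, 5) = g(k, 5).
Bind N := e; substituting into the remaining equation gives: cons(k, cons(zero, V)) = cons(k, cons(zero, cons(e, 5))).
Decompose cons/2: k = k,  cons(zero, V) = cons(zero, cons(e, 5)).
Delete trivial equation k = k.
Decompose cons/2: zero = zero,  V = cons(e, 5).
Delete trivial equation zero = zero.
Bind V := cons(e, 5). Substituting into the earlier binding gives X1 := cons(e, cons(5, cons(e, 5))).
No equations remain and no clash or occurs-check failure arose, so a unifier exists.

YES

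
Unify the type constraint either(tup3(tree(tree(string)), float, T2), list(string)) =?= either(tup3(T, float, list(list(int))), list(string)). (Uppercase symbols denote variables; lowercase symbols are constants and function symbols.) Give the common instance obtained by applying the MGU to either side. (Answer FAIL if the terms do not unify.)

either(tup3(tree(tree(string)), float, list(list(int))), list(string))

Decompose either/2: tup3(tree(tree(string)), float, T2) =?= tup3(T, float, list(list(int))),  list(string) =?= list(string).
Decompose tup3/3: tree(tree(string)) =?= T,  float =?= float,  T2 =?= list(list(int)).
Bind T := tree(tree(string)); no other remaining equation mentions T.
Delete trivial equation float =?= float.
Bind T2 := list(list(int)); no other remaining equation mentions T2.
Delete trivial equation list(string) =?= list(string).
Applying the MGU to either side gives either(tup3(tree(tree(string)), float, list(list(int))), list(string)).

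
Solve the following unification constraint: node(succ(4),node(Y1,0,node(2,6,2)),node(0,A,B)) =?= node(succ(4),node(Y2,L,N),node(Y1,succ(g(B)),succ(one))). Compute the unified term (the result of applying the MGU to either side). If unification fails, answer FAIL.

node(succ(4),node(0,0,node(2,6,2)),node(0,succ(g(succ(one))),succ(one)))

Decompose node/3: succ(4) =?= succ(4),  node(Y1,0,node(2,6,2)) =?= node(Y2,L,N),  node(0,A,B) =?= node(Y1,succ(g(B)),succ(one)).
Delete trivial equation succ(4) =?= succ(4).
Decompose node/3: Y1 =?= Y2,  0 =?= L,  node(2,6,2) =?= N.
Bind Y1 := Y2; substituting into the one remaining equation that mentions Y1 gives: node(0,A,B) =?= node(Y2,succ(g(B)),succ(one)).
Bind L := 0; no other remaining equation mentions L.
Bind N := node(2,6,2); no other remaining equation mentions N.
Decompose node/3: 0 =?= Y2,  A =?= succ(g(B)),  B =?= succ(one).
Bind Y2 := 0; no other remaining equation mentions Y2. Substituting into the earlier binding gives Y1 := 0.
Bind A := succ(g(B)); no other remaining equation mentions A.
Bind B := succ(one). Substituting into the earlier binding gives A := succ(g(succ(one))).
Applying the MGU to either side gives node(succ(4),node(0,0,node(2,6,2)),node(0,succ(g(succ(one))),succ(one))).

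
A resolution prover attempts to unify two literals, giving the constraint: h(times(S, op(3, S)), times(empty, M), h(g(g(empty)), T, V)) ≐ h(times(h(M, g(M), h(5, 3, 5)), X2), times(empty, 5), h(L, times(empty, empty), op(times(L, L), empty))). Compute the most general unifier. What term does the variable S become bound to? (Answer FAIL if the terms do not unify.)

h(5, g(5), h(5, 3, 5))

Decompose h/3: times(S, op(3, S)) ≐ times(h(M, g(M), h(5, 3, 5)), X2),  times(empty, M) ≐ times(empty, 5),  h(g(g(empty)), T, V) ≐ h(L, times(empty, empty), op(times(L, L), empty)).
Decompose times/2: S ≐ h(M, g(M), h(5, 3, 5)),  op(3, S) ≐ X2.
Bind S := h(M, g(M), h(5, 3, 5)); substituting into the one remaining equation that mentions S gives: op(3, h(M, g(M), h(5, 3, 5))) ≐ X2.
Bind X2 := op(3, h(M, g(M), h(5, 3, 5))); no other remaining equation mentions X2.
Decompose times/2: empty ≐ empty,  M ≐ 5.
Delete trivial equation empty ≐ empty.
Bind M := 5; no other remaining equation mentions M. Substituting into the earlier bindings gives S := h(5, g(5), h(5, 3, 5)), X2 := op(3, h(5, g(5), h(5, 3, 5))).
Decompose h/3: g(g(empty)) ≐ L,  T ≐ times(empty, empty),  V ≐ op(times(L, L), empty).
Bind L := g(g(empty)); substituting into the one remaining equation that mentions L gives: V ≐ op(times(g(g(empty)), g(g(empty))), empty).
Bind T := times(empty, empty); no other remaining equation mentions T.
Bind V := op(times(g(g(empty)), g(g(empty))), empty).
MGU = { S := h(5, g(5), h(5, 3, 5)), X2 := op(3, h(5, g(5), h(5, 3, 5))), M := 5, L := g(g(empty)), T := times(empty, empty), V := op(times(g(g(empty)), g(g(empty))), empty) }, so S := h(5, g(5), h(5, 3, 5)).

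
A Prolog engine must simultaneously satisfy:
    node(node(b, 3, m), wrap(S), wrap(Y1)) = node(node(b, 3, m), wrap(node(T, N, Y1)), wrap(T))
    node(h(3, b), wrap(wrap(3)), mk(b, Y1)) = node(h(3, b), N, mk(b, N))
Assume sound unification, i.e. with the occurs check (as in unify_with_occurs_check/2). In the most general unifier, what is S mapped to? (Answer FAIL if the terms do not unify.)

node(wrap(wrap(3)), wrap(wrap(3)), wrap(wrap(3)))

Decompose node/3: node(b, 3, m) = node(b, 3, m),  wrap(S) = wrap(node(T, N, Y1)),  wrap(Y1) = wrap(T).
Delete trivial equation node(b, 3, m) = node(b, 3, m).
Decompose wrap/1: S = node(T, N, Y1).
Bind S := node(T, N, Y1); no other remaining equation mentions S.
Decompose wrap/1: Y1 = T.
Bind Y1 := T; substituting into the remaining equation gives: node(h(3, b), wrap(wrap(3)), mk(b, T)) = node(h(3, b), N, mk(b, N)). Substituting into the earlier binding gives S := node(T, N, T).
Decompose node/3: h(3, b) = h(3, b),  wrap(wrap(3)) = N,  mk(b, T) = mk(b, N).
Delete trivial equation h(3, b) = h(3, b).
Bind N := wrap(wrap(3)); substituting into the remaining equation gives: mk(b, T) = mk(b, wrap(wrap(3))). Substituting into the earlier binding gives S := node(T, wrap(wrap(3)), T).
Decompose mk/2: b = b,  T = wrap(wrap(3)).
Delete trivial equation b = b.
Bind T := wrap(wrap(3)). Substituting into the earlier bindings gives S := node(wrap(wrap(3)), wrap(wrap(3)), wrap(wrap(3))), Y1 := wrap(wrap(3)).
MGU = { S ↦ node(wrap(wrap(3)), wrap(wrap(3)), wrap(wrap(3))), Y1 ↦ wrap(wrap(3)), N ↦ wrap(wrap(3)), T ↦ wrap(wrap(3)) }, so S ↦ node(wrap(wrap(3)), wrap(wrap(3)), wrap(wrap(3))).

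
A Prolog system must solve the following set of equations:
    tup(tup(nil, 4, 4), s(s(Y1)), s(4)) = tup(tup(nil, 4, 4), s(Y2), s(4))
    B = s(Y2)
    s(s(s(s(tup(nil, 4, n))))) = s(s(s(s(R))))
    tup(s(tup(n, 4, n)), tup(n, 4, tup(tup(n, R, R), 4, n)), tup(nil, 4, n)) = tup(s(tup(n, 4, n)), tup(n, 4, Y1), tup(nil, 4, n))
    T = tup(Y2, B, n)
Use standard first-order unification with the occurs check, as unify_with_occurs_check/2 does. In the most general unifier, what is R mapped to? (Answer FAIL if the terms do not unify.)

Decompose tup/3: tup(nil, 4, 4) = tup(nil, 4, 4),  s(s(Y1)) = s(Y2),  s(4) = s(4).
Delete trivial equation tup(nil, 4, 4) = tup(nil, 4, 4).
Decompose s/1: s(Y1) = Y2.
Bind Y2 := s(Y1); substituting into the 2 remaining equations that mention Y2 gives: B = s(s(Y1)),  T = tup(s(Y1), B, n).
Delete trivial equation s(4) = s(4).
Bind B := s(s(Y1)); substituting into the one remaining equation that mentions B gives: T = tup(s(Y1), s(s(Y1)), n).
Decompose s/1: s(s(s(tup(nil, 4, n)))) = s(s(s(R))).
Decompose s/1: s(s(tup(nil, 4, n))) = s(s(R)).
Decompose s/1: s(tup(nil, 4, n)) = s(R).
Decompose s/1: tup(nil, 4, n) = R.
Bind R := tup(nil, 4, n); substituting into the one remaining equation that mentions R gives: tup(s(tup(n, 4, n)), tup(n, 4, tup(tup(n, tup(nil, 4, n), tup(nil, 4, n)), 4, n)), tup(nil, 4, n)) = tup(s(tup(n, 4, n)), tup(n, 4, Y1), tup(nil, 4, n)).
Decompose tup/3: s(tup(n, 4, n)) = s(tup(n, 4, n)),  tup(n, 4, tup(tup(n, tup(nil, 4, n), tup(nil, 4, n)), 4, n)) = tup(n, 4, Y1),  tup(nil, 4, n) = tup(nil, 4, n).
Delete trivial equation s(tup(n, 4, n)) = s(tup(n, 4, n)).
Decompose tup/3: n = n,  4 = 4,  tup(tup(n, tup(nil, 4, n), tup(nil, 4, n)), 4, n) = Y1.
Delete trivial equation n = n.
Delete trivial equation 4 = 4.
Bind Y1 := tup(tup(n, tup(nil, 4, n), tup(nil, 4, n)), 4, n); substituting into the one remaining equation that mentions Y1 gives: T = tup(s(tup(tup(n, tup(nil, 4, n), tup(nil, 4, n)), 4, n)), s(s(tup(tup(n, tup(nil, 4, n), tup(nil, 4, n)), 4, n))), n). Substituting into the earlier bindings gives Y2 := s(tup(tup(n, tup(nil, 4, n), tup(nil, 4, n)), 4, n)), B := s(s(tup(tup(n, tup(nil, 4, n), tup(nil, 4, n)), 4, n))).
Delete trivial equation tup(nil, 4, n) = tup(nil, 4, n).
Bind T := tup(s(tup(tup(n, tup(nil, 4, n), tup(nil, 4, n)), 4, n)), s(s(tup(tup(n, tup(nil, 4, n), tup(nil, 4, n)), 4, n))), n).
MGU = { Y2 = s(tup(tup(n, tup(nil, 4, n), tup(nil, 4, n)), 4, n)), B = s(s(tup(tup(n, tup(nil, 4, n), tup(nil, 4, n)), 4, n))), R = tup(nil, 4, n), Y1 = tup(tup(n, tup(nil, 4, n), tup(nil, 4, n)), 4, n), T = tup(s(tup(tup(n, tup(nil, 4, n), tup(nil, 4, n)), 4, n)), s(s(tup(tup(n, tup(nil, 4, n), tup(nil, 4, n)), 4, n))), n) }, so R = tup(nil, 4, n).

tup(nil, 4, n)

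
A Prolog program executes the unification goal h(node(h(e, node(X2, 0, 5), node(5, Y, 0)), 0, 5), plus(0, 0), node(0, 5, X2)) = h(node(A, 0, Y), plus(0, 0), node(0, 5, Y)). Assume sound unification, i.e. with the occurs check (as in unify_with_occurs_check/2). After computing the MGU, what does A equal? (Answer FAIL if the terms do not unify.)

h(e, node(5, 0, 5), node(5, 5, 0))

Decompose h/3: node(h(e, node(X2, 0, 5), node(5, Y, 0)), 0, 5) = node(A, 0, Y),  plus(0, 0) = plus(0, 0),  node(0, 5, X2) = node(0, 5, Y).
Decompose node/3: h(e, node(X2, 0, 5), node(5, Y, 0)) = A,  0 = 0,  5 = Y.
Bind A := h(e, node(X2, 0, 5), node(5, Y, 0)); no other remaining equation mentions A.
Delete trivial equation 0 = 0.
Bind Y := 5; substituting into the one remaining equation that mentions Y gives: node(0, 5, X2) = node(0, 5, 5). Substituting into the earlier binding gives A := h(e, node(X2, 0, 5), node(5, 5, 0)).
Delete trivial equation plus(0, 0) = plus(0, 0).
Decompose node/3: 0 = 0,  5 = 5,  X2 = 5.
Delete trivial equation 0 = 0.
Delete trivial equation 5 = 5.
Bind X2 := 5. Substituting into the earlier binding gives A := h(e, node(5, 0, 5), node(5, 5, 0)).
MGU = { A = h(e, node(5, 0, 5), node(5, 5, 0)), Y = 5, X2 = 5 }, so A = h(e, node(5, 0, 5), node(5, 5, 0)).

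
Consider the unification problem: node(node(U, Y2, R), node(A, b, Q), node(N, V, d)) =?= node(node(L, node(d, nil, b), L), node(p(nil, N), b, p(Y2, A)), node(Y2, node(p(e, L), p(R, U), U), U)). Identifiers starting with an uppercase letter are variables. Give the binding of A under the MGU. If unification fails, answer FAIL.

Decompose node/3: node(U, Y2, R) =?= node(L, node(d, nil, b), L),  node(A, b, Q) =?= node(p(nil, N), b, p(Y2, A)),  node(N, V, d) =?= node(Y2, node(p(e, L), p(R, U), U), U).
Decompose node/3: U =?= L,  Y2 =?= node(d, nil, b),  R =?= L.
Bind U := L; substituting into the one remaining equation that mentions U gives: node(N, V, d) =?= node(Y2, node(p(e, L), p(R, L), L), L).
Bind Y2 := node(d, nil, b); substituting into the 2 remaining equations that mention Y2 gives: node(A, b, Q) =?= node(p(nil, N), b, p(node(d, nil, b), A)),  node(N, V, d) =?= node(node(d, nil, b), node(p(e, L), p(R, L), L), L).
Bind R := L; substituting into the one remaining equation that mentions R gives: node(N, V, d) =?= node(node(d, nil, b), node(p(e, L), p(L, L), L), L).
Decompose node/3: A =?= p(nil, N),  b =?= b,  Q =?= p(node(d, nil, b), A).
Bind A := p(nil, N); substituting into the one remaining equation that mentions A gives: Q =?= p(node(d, nil, b), p(nil, N)).
Delete trivial equation b =?= b.
Bind Q := p(node(d, nil, b), p(nil, N)); no other remaining equation mentions Q.
Decompose node/3: N =?= node(d, nil, b),  V =?= node(p(e, L), p(L, L), L),  d =?= L.
Bind N := node(d, nil, b); no other remaining equation mentions N. Substituting into the earlier bindings gives A := p(nil, node(d, nil, b)), Q := p(node(d, nil, b), p(nil, node(d, nil, b))).
Bind V := node(p(e, L), p(L, L), L); no other remaining equation mentions V.
Bind L := d. Substituting into the earlier bindings gives U := d, R := d, V := node(p(e, d), p(d, d), d).
MGU = { U -> d, Y2 -> node(d, nil, b), R -> d, A -> p(nil, node(d, nil, b)), Q -> p(node(d, nil, b), p(nil, node(d, nil, b))), N -> node(d, nil, b), V -> node(p(e, d), p(d, d), d), L -> d }, so A -> p(nil, node(d, nil, b)).

p(nil, node(d, nil, b))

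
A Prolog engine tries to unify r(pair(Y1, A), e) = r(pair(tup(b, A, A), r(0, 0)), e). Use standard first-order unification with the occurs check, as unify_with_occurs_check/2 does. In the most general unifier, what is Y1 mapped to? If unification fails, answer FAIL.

tup(b, r(0, 0), r(0, 0))

Decompose r/2: pair(Y1, A) = pair(tup(b, A, A), r(0, 0)),  e = e.
Decompose pair/2: Y1 = tup(b, A, A),  A = r(0, 0).
Bind Y1 := tup(b, A, A); no other remaining equation mentions Y1.
Bind A := r(0, 0); no other remaining equation mentions A. Substituting into the earlier binding gives Y1 := tup(b, r(0, 0), r(0, 0)).
Delete trivial equation e = e.
MGU = { Y1 ↦ tup(b, r(0, 0), r(0, 0)), A ↦ r(0, 0) }, so Y1 ↦ tup(b, r(0, 0), r(0, 0)).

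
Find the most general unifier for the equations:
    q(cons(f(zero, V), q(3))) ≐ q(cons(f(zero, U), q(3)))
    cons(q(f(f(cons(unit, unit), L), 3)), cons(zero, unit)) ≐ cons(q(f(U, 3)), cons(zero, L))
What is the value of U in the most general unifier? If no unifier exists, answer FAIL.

f(cons(unit, unit), unit)

Decompose q/1: cons(f(zero, V), q(3)) ≐ cons(f(zero, U), q(3)).
Decompose cons/2: f(zero, V) ≐ f(zero, U),  q(3) ≐ q(3).
Decompose f/2: zero ≐ zero,  V ≐ U.
Delete trivial equation zero ≐ zero.
Bind V := U; no other remaining equation mentions V.
Delete trivial equation q(3) ≐ q(3).
Decompose cons/2: q(f(f(cons(unit, unit), L), 3)) ≐ q(f(U, 3)),  cons(zero, unit) ≐ cons(zero, L).
Decompose q/1: f(f(cons(unit, unit), L), 3) ≐ f(U, 3).
Decompose f/2: f(cons(unit, unit), L) ≐ U,  3 ≐ 3.
Bind U := f(cons(unit, unit), L); no other remaining equation mentions U. Substituting into the earlier binding gives V := f(cons(unit, unit), L).
Delete trivial equation 3 ≐ 3.
Decompose cons/2: zero ≐ zero,  unit ≐ L.
Delete trivial equation zero ≐ zero.
Bind L := unit. Substituting into the earlier bindings gives V := f(cons(unit, unit), unit), U := f(cons(unit, unit), unit).
MGU = { V := f(cons(unit, unit), unit), U := f(cons(unit, unit), unit), L := unit }, so U := f(cons(unit, unit), unit).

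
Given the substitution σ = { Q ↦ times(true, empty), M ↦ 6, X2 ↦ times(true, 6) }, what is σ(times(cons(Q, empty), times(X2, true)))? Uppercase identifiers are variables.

times(cons(times(true, empty), empty), times(times(true, 6), true))

Replace each occurrence of Q with times(true, empty).
Replace each occurrence of X2 with times(true, 6).
Result: times(cons(times(true, empty), empty), times(times(true, 6), true)).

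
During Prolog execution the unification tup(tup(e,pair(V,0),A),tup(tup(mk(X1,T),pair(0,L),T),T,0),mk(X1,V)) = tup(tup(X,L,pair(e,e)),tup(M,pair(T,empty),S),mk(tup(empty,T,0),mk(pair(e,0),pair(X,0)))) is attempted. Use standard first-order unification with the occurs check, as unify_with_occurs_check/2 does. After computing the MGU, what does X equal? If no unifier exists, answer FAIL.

Decompose tup/3: tup(e,pair(V,0),A) = tup(X,L,pair(e,e)),  tup(tup(mk(X1,T),pair(0,L),T),T,0) = tup(M,pair(T,empty),S),  mk(X1,V) = mk(tup(empty,T,0),mk(pair(e,0),pair(X,0))).
Decompose tup/3: e = X,  pair(V,0) = L,  A = pair(e,e).
Bind X := e; substituting into the one remaining equation that mentions X gives: mk(X1,V) = mk(tup(empty,T,0),mk(pair(e,0),pair(e,0))).
Bind L := pair(V,0); substituting into the one remaining equation that mentions L gives: tup(tup(mk(X1,T),pair(0,pair(V,0)),T),T,0) = tup(M,pair(T,empty),S).
Bind A := pair(e,e); no other remaining equation mentions A.
Decompose tup/3: tup(mk(X1,T),pair(0,pair(V,0)),T) = M,  T = pair(T,empty),  0 = S.
Bind M := tup(mk(X1,T),pair(0,pair(V,0)),T); no other remaining equation mentions M.
Occurs check fails: T occurs in pair(T,empty); the equation T = pair(T,empty) has no finite solution.

FAIL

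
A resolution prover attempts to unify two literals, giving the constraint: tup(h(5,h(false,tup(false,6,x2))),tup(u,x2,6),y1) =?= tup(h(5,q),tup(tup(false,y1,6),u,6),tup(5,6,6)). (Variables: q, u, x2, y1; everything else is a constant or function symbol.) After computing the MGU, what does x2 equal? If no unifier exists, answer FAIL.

tup(false,tup(5,6,6),6)

Decompose tup/3: h(5,h(false,tup(false,6,x2))) =?= h(5,q),  tup(u,x2,6) =?= tup(tup(false,y1,6),u,6),  y1 =?= tup(5,6,6).
Decompose h/2: 5 =?= 5,  h(false,tup(false,6,x2)) =?= q.
Delete trivial equation 5 =?= 5.
Bind q := h(false,tup(false,6,x2)); no other remaining equation mentions q.
Decompose tup/3: u =?= tup(false,y1,6),  x2 =?= u,  6 =?= 6.
Bind u := tup(false,y1,6); substituting into the one remaining equation that mentions u gives: x2 =?= tup(false,y1,6).
Bind x2 := tup(false,y1,6); no other remaining equation mentions x2. Substituting into the earlier binding gives q := h(false,tup(false,6,tup(false,y1,6))).
Delete trivial equation 6 =?= 6.
Bind y1 := tup(5,6,6). Substituting into the earlier bindings gives q := h(false,tup(false,6,tup(false,tup(5,6,6),6))), u := tup(false,tup(5,6,6),6), x2 := tup(false,tup(5,6,6),6).
MGU = { q -> h(false,tup(false,6,tup(false,tup(5,6,6),6))), u -> tup(false,tup(5,6,6),6), x2 -> tup(false,tup(5,6,6),6), y1 -> tup(5,6,6) }, so x2 -> tup(false,tup(5,6,6),6).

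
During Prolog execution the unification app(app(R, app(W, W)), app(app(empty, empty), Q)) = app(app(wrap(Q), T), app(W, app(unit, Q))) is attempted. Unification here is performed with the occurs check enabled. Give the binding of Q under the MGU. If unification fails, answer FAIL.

FAIL

Decompose app/2: app(R, app(W, W)) = app(wrap(Q), T),  app(app(empty, empty), Q) = app(W, app(unit, Q)).
Decompose app/2: R = wrap(Q),  app(W, W) = T.
Bind R := wrap(Q); no other remaining equation mentions R.
Bind T := app(W, W); no other remaining equation mentions T.
Decompose app/2: app(empty, empty) = W,  Q = app(unit, Q).
Bind W := app(empty, empty); no other remaining equation mentions W. Substituting into the earlier binding gives T := app(app(empty, empty), app(empty, empty)).
Occurs check fails: Q occurs in app(unit, Q); the equation Q = app(unit, Q) has no finite solution.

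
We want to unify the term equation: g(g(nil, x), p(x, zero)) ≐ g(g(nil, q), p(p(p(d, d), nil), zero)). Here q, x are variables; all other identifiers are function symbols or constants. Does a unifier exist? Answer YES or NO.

YES

Decompose g/2: g(nil, x) ≐ g(nil, q),  p(x, zero) ≐ p(p(p(d, d), nil), zero).
Decompose g/2: nil ≐ nil,  x ≐ q.
Delete trivial equation nil ≐ nil.
Bind x := q; substituting into the remaining equation gives: p(q, zero) ≐ p(p(p(d, d), nil), zero).
Decompose p/2: q ≐ p(p(d, d), nil),  zero ≐ zero.
Bind q := p(p(d, d), nil); no other remaining equation mentions q. Substituting into the earlier binding gives x := p(p(d, d), nil).
Delete trivial equation zero ≐ zero.
No equations remain and no clash or occurs-check failure arose, so a unifier exists.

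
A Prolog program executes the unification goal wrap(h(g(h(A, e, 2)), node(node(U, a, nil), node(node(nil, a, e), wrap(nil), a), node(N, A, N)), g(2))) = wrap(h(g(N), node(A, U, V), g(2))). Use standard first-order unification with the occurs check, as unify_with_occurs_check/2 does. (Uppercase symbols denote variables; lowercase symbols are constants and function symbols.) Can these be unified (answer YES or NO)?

YES

Decompose wrap/1: h(g(h(A, e, 2)), node(node(U, a, nil), node(node(nil, a, e), wrap(nil), a), node(N, A, N)), g(2)) = h(g(N), node(A, U, V), g(2)).
Decompose h/3: g(h(A, e, 2)) = g(N),  node(node(U, a, nil), node(node(nil, a, e), wrap(nil), a), node(N, A, N)) = node(A, U, V),  g(2) = g(2).
Decompose g/1: h(A, e, 2) = N.
Bind N := h(A, e, 2); substituting into the one remaining equation that mentions N gives: node(node(U, a, nil), node(node(nil, a, e), wrap(nil), a), node(h(A, e, 2), A, h(A, e, 2))) = node(A, U, V).
Decompose node/3: node(U, a, nil) = A,  node(node(nil, a, e), wrap(nil), a) = U,  node(h(A, e, 2), A, h(A, e, 2)) = V.
Bind A := node(U, a, nil); substituting into the one remaining equation that mentions A gives: node(h(node(U, a, nil), e, 2), node(U, a, nil), h(node(U, a, nil), e, 2)) = V. Substituting into the earlier binding gives N := h(node(U, a, nil), e, 2).
Bind U := node(node(nil, a, e), wrap(nil), a); substituting into the one remaining equation that mentions U gives: node(h(node(node(node(nil, a, e), wrap(nil), a), a, nil), e, 2), node(node(node(nil, a, e), wrap(nil), a), a, nil), h(node(node(node(nil, a, e), wrap(nil), a), a, nil), e, 2)) = V. Substituting into the earlier bindings gives N := h(node(node(node(nil, a, e), wrap(nil), a), a, nil), e, 2), A := node(node(node(nil, a, e), wrap(nil), a), a, nil).
Bind V := node(h(node(node(node(nil, a, e), wrap(nil), a), a, nil), e, 2), node(node(node(nil, a, e), wrap(nil), a), a, nil), h(node(node(node(nil, a, e), wrap(nil), a), a, nil), e, 2)); no other remaining equation mentions V.
Delete trivial equation g(2) = g(2).
No equations remain and no clash or occurs-check failure arose, so a unifier exists.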